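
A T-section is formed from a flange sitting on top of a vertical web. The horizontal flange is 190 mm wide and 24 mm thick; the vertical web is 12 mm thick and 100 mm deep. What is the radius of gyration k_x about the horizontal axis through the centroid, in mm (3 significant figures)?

Decompose the section into non-overlapping parts with the origin at the bottom-left of its bounding rectangle.
Flange: 190 × 24, A = 4 560 mm², y = 112 mm, Ī = 218 880 mm⁴.
Web: 12 × 100, A = 1 200 mm², y = 50 mm, Ī = 1 000 000 mm⁴.
Centroid: ȳ = ΣA·y / ΣA = 99.083 mm.
Transfer each piece to the horizontal axis through the centroid using Ī + A·d² with d = y − 99.083:
  flange: d = 12.917 mm → contributes +979 672 mm⁴
  web: d = -49.083 mm → contributes +3 891 008 mm⁴
Total I = 4 870 680 mm⁴.
Radius of gyration: k = √(I/A) = √(4 870 680 / 5 760) = 29.079 mm.

k_x ≈ 29.1 mm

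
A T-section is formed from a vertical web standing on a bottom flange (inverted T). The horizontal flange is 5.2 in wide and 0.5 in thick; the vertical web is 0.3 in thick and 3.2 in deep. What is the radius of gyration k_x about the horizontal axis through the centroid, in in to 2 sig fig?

Decompose the section into non-overlapping parts with the origin at the bottom-left of its bounding rectangle.
Flange: 5.2 × 0.5, A = 2.6 in², y = 0.25 in, Ī = 0.05417 in⁴.
Web: 0.3 × 3.2, A = 0.96 in², y = 2.1 in, Ī = 0.8192 in⁴.
Centroid: ȳ = ΣA·y / ΣA = 0.7489 in.
Transfer each piece to the horizontal axis through the centroid using Ī + A·d² with d = y − 0.7489:
  flange: d = -0.4989 in → contributes +0.7012 in⁴
  web: d = 1.351 in → contributes +2.572 in⁴
Total I = 3.273 in⁴.
Radius of gyration: k = √(I/A) = √(3.273 / 3.56) = 0.9588 in.

k_x ≈ 0.96 in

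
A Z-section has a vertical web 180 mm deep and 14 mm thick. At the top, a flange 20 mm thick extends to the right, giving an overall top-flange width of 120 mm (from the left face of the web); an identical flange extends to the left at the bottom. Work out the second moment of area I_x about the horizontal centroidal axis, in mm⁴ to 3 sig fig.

Treat the section as a set of non-overlapping primitives; coordinates are from the bounding-box lower-left.
Web: 14 × 180, A = 2 520 mm², y = 90 mm, Ī = 6 804 000 mm⁴.
Top flange (beyond web): 106 × 20, A = 2 120 mm², y = 170 mm, Ī = 70 667 mm⁴.
Bottom flange (beyond web): 106 × 20, A = 2 120 mm², y = 10 mm, Ī = 70 667 mm⁴.
Centroid: ȳ = ΣA·y / ΣA = 90 mm.
Transfer each piece to the horizontal centroidal axis using Ī + A·d² with d = y − 90:
  web: d = 0 mm → contributes +6 804 000 mm⁴
  top flange (beyond web): d = 80 mm → contributes +13 638 667 mm⁴
  bottom flange (beyond web): d = -80 mm → contributes +13 638 667 mm⁴
Total I = 34 081 333 mm⁴.

I_x ≈ 3.41 × 10⁷ mm⁴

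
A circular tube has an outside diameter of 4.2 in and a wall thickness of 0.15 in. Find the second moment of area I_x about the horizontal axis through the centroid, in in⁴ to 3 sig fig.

Split into non-overlapping primitives; take the origin at the lower-left of the bounding box.
Outer circle: ⌀4.2, A = 13.854 in², y = 2.1 in, Ī = 15.275 in⁴.
Bore (subtracted): ⌀3.9, A = 11.946 in², y = 2.1 in, Ī = 11.356 in⁴.
By symmetry the centroid is at mid-height, ȳ = 2.1 in.
All pieces are centred on the horizontal axis through the centroid, so I = ΣĪ (holes subtracted) = 3.9184 in⁴.

I_x ≈ 3.92 in⁴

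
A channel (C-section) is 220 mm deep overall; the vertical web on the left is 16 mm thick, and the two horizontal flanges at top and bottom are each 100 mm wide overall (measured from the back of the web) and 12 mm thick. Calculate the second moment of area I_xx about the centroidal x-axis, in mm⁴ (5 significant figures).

Split into non-overlapping primitives; take the origin at the lower-left of the bounding box.
Web: 16 × 220, A = 3 520 mm², y = 110 mm, Ī = 14 197 333 mm⁴.
Top flange (beyond web): 84 × 12, A = 1 008 mm², y = 214 mm, Ī = 12 096 mm⁴.
Bottom flange (beyond web): 84 × 12, A = 1 008 mm², y = 6 mm, Ī = 12 096 mm⁴.
By symmetry the centroid is at mid-height, ȳ = 110 mm.
Transfer each piece to the centroidal x-axis using Ī + A·d² with d = y − 110:
  web: d = 0 mm → contributes +14 197 333 mm⁴
  top flange (beyond web): d = 104 mm → contributes +10 914 624 mm⁴
  bottom flange (beyond web): d = -104 mm → contributes +10 914 624 mm⁴
Total I = 36 026 581 mm⁴.

I_xx ≈ 3.6027 × 10⁷ mm⁴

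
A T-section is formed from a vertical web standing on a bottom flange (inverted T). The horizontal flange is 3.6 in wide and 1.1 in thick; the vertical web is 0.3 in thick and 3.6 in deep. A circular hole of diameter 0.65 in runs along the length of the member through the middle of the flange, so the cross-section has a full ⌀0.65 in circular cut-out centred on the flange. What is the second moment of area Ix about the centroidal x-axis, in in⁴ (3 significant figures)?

Ix ≈ 6.15 in⁴

Break the section into simple shapes (no overlaps), measuring from the bottom-left corner of the bounding box.
Flange: 3.6 × 1.1, A = 3.96 in², y = 0.55 in, Ī = 0.3993 in⁴.
Web: 0.3 × 3.6, A = 1.08 in², y = 2.9 in, Ī = 1.1664 in⁴.
Hole (subtracted): ⌀0.65, A = 0.33183 in², y = 0.55 in, Ī = 0.0087624 in⁴.
Centroid: ȳ = ΣA·y / ΣA = 1.0891 in.
Transfer each piece to the centroidal x-axis using Ī + A·d² with d = y − 1.0891:
  flange: d = -0.53906 in → contributes +1.55 in⁴
  web: d = 1.8109 in → contributes +4.7083 in⁴
  hole: d = -0.53906 in → contributes −0.10519 in⁴
Total I = 6.1531 in⁴.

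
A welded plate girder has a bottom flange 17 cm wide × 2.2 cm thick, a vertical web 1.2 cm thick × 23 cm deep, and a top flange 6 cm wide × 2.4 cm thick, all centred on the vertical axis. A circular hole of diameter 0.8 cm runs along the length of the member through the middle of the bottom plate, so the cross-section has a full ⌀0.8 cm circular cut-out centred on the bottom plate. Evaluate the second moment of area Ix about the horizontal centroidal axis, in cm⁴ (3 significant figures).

Ix ≈ 8410 cm⁴

Break the section into simple shapes (no overlaps), measuring from the bottom-left corner of the bounding box.
Bottom plate: 17 × 2.2, A = 37.4 cm², y = 1.1 cm, Ī = 15.085 cm⁴.
Web plate: 1.2 × 23, A = 27.6 cm², y = 13.7 cm, Ī = 1216.7 cm⁴.
Top plate: 6 × 2.4, A = 14.4 cm², y = 26.4 cm, Ī = 6.912 cm⁴.
Hole (subtracted): ⌀0.8, A = 0.50265 cm², y = 1.1 cm, Ī = 0.020106 cm⁴.
Centroid: ȳ = ΣA·y / ΣA = 10.125 cm.
Transfer each piece to the horizontal centroidal axis using Ī + A·d² with d = y − 10.125:
  bottom plate: d = -9.0254 cm → contributes +3061.6 cm⁴
  web plate: d = 3.5746 cm → contributes +1569.4 cm⁴
  top plate: d = 16.275 cm → contributes +3820.9 cm⁴
  hole: d = -9.0254 cm → contributes −40.965 cm⁴
Total I = 8410.9 cm⁴.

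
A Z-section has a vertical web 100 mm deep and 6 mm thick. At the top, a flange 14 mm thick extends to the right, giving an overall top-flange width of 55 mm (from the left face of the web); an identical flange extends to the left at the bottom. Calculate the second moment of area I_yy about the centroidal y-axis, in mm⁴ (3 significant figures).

Break the section into simple shapes (no overlaps), measuring from the bottom-left corner of the bounding box.
Web: 6 × 100, A = 600 mm², x = 52 mm, Ī = 1 800 mm⁴.
Top flange (beyond web): 49 × 14, A = 686 mm², x = 79.5 mm, Ī = 137 257 mm⁴.
Bottom flange (beyond web): 49 × 14, A = 686 mm², x = 24.5 mm, Ī = 137 257 mm⁴.
Centroid: x̄ = ΣA·x / ΣA = 52 mm.
Transfer each piece to the centroidal y-axis using Ī + A·d² with d = x − 52:
  web: d = 0 mm → contributes +1 800 mm⁴
  top flange (beyond web): d = 27.5 mm → contributes +656 045 mm⁴
  bottom flange (beyond web): d = -27.5 mm → contributes +656 045 mm⁴
Total I = 1 313 889 mm⁴.

I_yy ≈ 1.31 × 10⁶ mm⁴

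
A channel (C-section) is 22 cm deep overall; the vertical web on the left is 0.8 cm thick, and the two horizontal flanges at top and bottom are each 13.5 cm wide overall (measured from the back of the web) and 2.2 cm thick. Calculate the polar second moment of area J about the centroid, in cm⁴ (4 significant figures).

Decompose the section into non-overlapping parts with the origin at the bottom-left of its bounding rectangle.
Web: 0.8 × 22, A = 17.6 cm², y = 11 cm, Ī = 709.867 cm⁴.
Top flange (beyond web): 12.7 × 2.2, A = 27.94 cm², y = 20.9 cm, Ī = 11.2691 cm⁴.
Bottom flange (beyond web): 12.7 × 2.2, A = 27.94 cm², y = 1.1 cm, Ī = 11.2691 cm⁴.
By symmetry the centroid is at mid-height, ȳ = 11 cm.
Transfer each piece to the centroidal x-axis using Ī + A·d² with d = y − 11:
  web: d = 0 cm → contributes +709.867 cm⁴
  top flange (beyond web): d = 9.9 cm → contributes +2749.67 cm⁴
  bottom flange (beyond web): d = -9.9 cm → contributes +2749.67 cm⁴
Total I = 6209.2 cm⁴.
For the y-axis: x̄ = 5.53323 cm.
Repeating about the centroidal y-axis gives I_y = 1361.84 cm⁴.
Polar second moment: J = I_x + I_y = 7571.04 cm⁴.

J ≈ 7571 cm⁴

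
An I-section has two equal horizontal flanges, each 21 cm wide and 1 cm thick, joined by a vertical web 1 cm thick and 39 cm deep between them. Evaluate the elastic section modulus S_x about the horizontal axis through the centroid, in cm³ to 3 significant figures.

S_x ≈ 1060 cm³

Break the section into simple shapes (no overlaps), measuring from the bottom-left corner of the bounding box.
Bottom flange: 21 × 1, A = 21 cm², y = 0.5 cm, Ī = 1.75 cm⁴.
Web: 1 × 39, A = 39 cm², y = 20.5 cm, Ī = 4943.3 cm⁴.
Top flange: 21 × 1, A = 21 cm², y = 40.5 cm, Ī = 1.75 cm⁴.
By symmetry the centroid is at mid-height, ȳ = 20.5 cm.
Transfer each piece to the horizontal axis through the centroid using Ī + A·d² with d = y − 20.5:
  bottom flange: d = -20 cm → contributes +8401.8 cm⁴
  web: d = 0 cm → contributes +4943.3 cm⁴
  top flange: d = 20 cm → contributes +8401.8 cm⁴
Total I = 21 747 cm⁴.
Extreme fibre distance c = 20.5 cm; S = I/c = 1060.8 cm³.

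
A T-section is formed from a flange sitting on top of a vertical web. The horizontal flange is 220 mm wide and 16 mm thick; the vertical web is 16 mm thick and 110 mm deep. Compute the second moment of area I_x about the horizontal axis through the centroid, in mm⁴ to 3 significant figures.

I_x ≈ 6.51 × 10⁶ mm⁴

Break the section into simple shapes (no overlaps), measuring from the bottom-left corner of the bounding box.
Flange: 220 × 16, A = 3 520 mm², y = 118 mm, Ī = 75 093 mm⁴.
Web: 16 × 110, A = 1 760 mm², y = 55 mm, Ī = 1 774 667 mm⁴.
Centroid: ȳ = ΣA·y / ΣA = 97 mm.
Transfer each piece to the horizontal axis through the centroid using Ī + A·d² with d = y − 97:
  flange: d = 21 mm → contributes +1 627 413 mm⁴
  web: d = -42 mm → contributes +4 879 307 mm⁴
Total I = 6 506 720 mm⁴.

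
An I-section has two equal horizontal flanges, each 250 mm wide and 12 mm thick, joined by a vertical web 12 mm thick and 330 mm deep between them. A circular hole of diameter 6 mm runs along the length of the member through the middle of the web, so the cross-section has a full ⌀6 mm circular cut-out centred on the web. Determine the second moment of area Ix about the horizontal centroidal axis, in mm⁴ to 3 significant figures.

Ix ≈ 2.11 × 10⁸ mm⁴

Decompose the section into non-overlapping parts with the origin at the bottom-left of its bounding rectangle.
Bottom flange: 250 × 12, A = 3 000 mm², y = 6 mm, Ī = 36 000 mm⁴.
Web: 12 × 330, A = 3 960 mm², y = 177 mm, Ī = 35 937 000 mm⁴.
Top flange: 250 × 12, A = 3 000 mm², y = 348 mm, Ī = 36 000 mm⁴.
Hole (subtracted): ⌀6, A = 28.274 mm², y = 177 mm, Ī = 63.617 mm⁴.
By symmetry the centroid is at mid-height, ȳ = 177 mm.
Transfer each piece to the horizontal centroidal axis using Ī + A·d² with d = y − 177:
  bottom flange: d = -171 mm → contributes +87 759 000 mm⁴
  web: d = 0 mm → contributes +35 937 000 mm⁴
  top flange: d = 171 mm → contributes +87 759 000 mm⁴
  hole: d = 0 mm → contributes −63.617 mm⁴
Total I = 211 454 936 mm⁴.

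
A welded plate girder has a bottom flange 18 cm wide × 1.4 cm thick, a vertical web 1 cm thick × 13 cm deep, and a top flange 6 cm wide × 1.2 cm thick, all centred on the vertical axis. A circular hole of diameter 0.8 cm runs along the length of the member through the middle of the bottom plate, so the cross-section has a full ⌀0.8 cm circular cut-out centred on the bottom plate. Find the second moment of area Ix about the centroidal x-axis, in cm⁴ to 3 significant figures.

Split into non-overlapping primitives; take the origin at the lower-left of the bounding box.
Bottom plate: 18 × 1.4, A = 25.2 cm², y = 0.7 cm, Ī = 4.116 cm⁴.
Web plate: 1 × 13, A = 13 cm², y = 7.9 cm, Ī = 183.08 cm⁴.
Top plate: 6 × 1.2, A = 7.2 cm², y = 15 cm, Ī = 0.864 cm⁴.
Hole (subtracted): ⌀0.8, A = 0.50265 cm², y = 0.7 cm, Ī = 0.020106 cm⁴.
Centroid: ȳ = ΣA·y / ΣA = 5.078 cm.
Transfer each piece to the centroidal x-axis using Ī + A·d² with d = y − 5.078:
  bottom plate: d = -4.378 cm → contributes +487.12 cm⁴
  web plate: d = 2.822 cm → contributes +286.61 cm⁴
  top plate: d = 9.922 cm → contributes +709.68 cm⁴
  hole: d = -4.378 cm → contributes −9.6544 cm⁴
Total I = 1473.8 cm⁴.

Ix ≈ 1470 cm⁴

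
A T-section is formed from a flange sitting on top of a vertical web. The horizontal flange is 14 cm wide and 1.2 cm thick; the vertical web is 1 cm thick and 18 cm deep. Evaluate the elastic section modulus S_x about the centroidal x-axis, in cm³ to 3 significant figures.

Treat the section as a set of non-overlapping primitives; coordinates are from the bounding-box lower-left.
Flange: 14 × 1.2, A = 16.8 cm², y = 18.6 cm, Ī = 2.016 cm⁴.
Web: 1 × 18, A = 18 cm², y = 9 cm, Ī = 486 cm⁴.
Centroid: ȳ = ΣA·y / ΣA = 13.634 cm.
Transfer each piece to the centroidal x-axis using Ī + A·d² with d = y − 13.634:
  flange: d = 4.9655 cm → contributes +416.24 cm⁴
  web: d = -4.6345 cm → contributes +872.61 cm⁴
Total I = 1288.9 cm⁴.
Extreme fibre distance c = 13.634 cm; S = I/c = 94.529 cm³.

S_x ≈ 94.5 cm³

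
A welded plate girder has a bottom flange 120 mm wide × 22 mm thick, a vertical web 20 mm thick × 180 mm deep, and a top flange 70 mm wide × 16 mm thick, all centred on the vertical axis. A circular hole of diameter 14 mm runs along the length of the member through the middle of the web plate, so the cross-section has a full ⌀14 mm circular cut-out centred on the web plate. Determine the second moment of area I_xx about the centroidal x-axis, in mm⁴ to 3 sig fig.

I_xx ≈ 4.41 × 10⁷ mm⁴

Decompose the section into non-overlapping parts with the origin at the bottom-left of its bounding rectangle.
Bottom plate: 120 × 22, A = 2 640 mm², y = 11 mm, Ī = 106 480 mm⁴.
Web plate: 20 × 180, A = 3 600 mm², y = 112 mm, Ī = 9 720 000 mm⁴.
Top plate: 70 × 16, A = 1 120 mm², y = 210 mm, Ī = 23 893 mm⁴.
Hole (subtracted): ⌀14, A = 153.94 mm², y = 112 mm, Ī = 1885.7 mm⁴.
Centroid: ȳ = ΣA·y / ΣA = 90.229 mm.
Transfer each piece to the centroidal x-axis using Ī + A·d² with d = y − 90.229:
  bottom plate: d = -79.229 mm → contributes +16 678 563 mm⁴
  web plate: d = 21.771 mm → contributes +11 426 246 mm⁴
  top plate: d = 119.77 mm → contributes +16 090 279 mm⁴
  hole: d = 21.771 mm → contributes −74 846 mm⁴
Total I = 44 120 242 mm⁴.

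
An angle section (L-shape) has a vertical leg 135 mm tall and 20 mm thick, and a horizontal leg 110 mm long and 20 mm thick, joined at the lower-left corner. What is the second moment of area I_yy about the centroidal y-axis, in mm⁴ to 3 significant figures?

I_yy ≈ 4.57 × 10⁶ mm⁴

Break the section into simple shapes (no overlaps), measuring from the bottom-left corner of the bounding box.
Vertical leg: 20 × 135, A = 2 700 mm², x = 10 mm, Ī = 90 000 mm⁴.
Horizontal leg (remainder): 90 × 20, A = 1 800 mm², x = 65 mm, Ī = 1 215 000 mm⁴.
Centroid: x̄ = ΣA·x / ΣA = 32 mm.
Transfer each piece to the centroidal y-axis using Ī + A·d² with d = x − 32:
  vertical leg: d = -22 mm → contributes +1 396 800 mm⁴
  horizontal leg (remainder): d = 33 mm → contributes +3 175 200 mm⁴
Total I = 4 572 000 mm⁴.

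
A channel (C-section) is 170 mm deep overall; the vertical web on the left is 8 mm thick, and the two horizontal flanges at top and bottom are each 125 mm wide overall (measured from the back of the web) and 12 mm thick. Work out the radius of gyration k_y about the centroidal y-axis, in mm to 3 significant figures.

Split into non-overlapping primitives; take the origin at the lower-left of the bounding box.
Web: 8 × 170, A = 1 360 mm², x = 4 mm, Ī = 7253.3 mm⁴.
Top flange (beyond web): 117 × 12, A = 1 404 mm², x = 66.5 mm, Ī = 1 601 613 mm⁴.
Bottom flange (beyond web): 117 × 12, A = 1 404 mm², x = 66.5 mm, Ī = 1 601 613 mm⁴.
Centroid: x̄ = ΣA·x / ΣA = 46.107 mm.
Transfer each piece to the centroidal y-axis using Ī + A·d² with d = x − 46.107:
  web: d = -42.107 mm → contributes +2 418 478 mm⁴
  top flange (beyond web): d = 20.393 mm → contributes +2 185 528 mm⁴
  bottom flange (beyond web): d = 20.393 mm → contributes +2 185 528 mm⁴
Total I = 6 789 534 mm⁴.
Radius of gyration: k = √(I/A) = √(6 789 534 / 4 168) = 40.36 mm.

k_y ≈ 40.4 mm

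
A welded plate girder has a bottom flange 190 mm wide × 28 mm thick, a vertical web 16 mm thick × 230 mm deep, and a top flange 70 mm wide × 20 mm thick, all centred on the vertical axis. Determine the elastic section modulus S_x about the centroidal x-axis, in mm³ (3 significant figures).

S_x ≈ 5.53 × 10⁵ mm³

Treat the section as a set of non-overlapping primitives; coordinates are from the bounding-box lower-left.
Bottom plate: 190 × 28, A = 5 320 mm², y = 14 mm, Ī = 347 573 mm⁴.
Web plate: 16 × 230, A = 3 680 mm², y = 143 mm, Ī = 16 222 667 mm⁴.
Top plate: 70 × 20, A = 1 400 mm², y = 268 mm, Ī = 46 667 mm⁴.
Centroid: ȳ = ΣA·y / ΣA = 93.838 mm.
Transfer each piece to the centroidal x-axis using Ī + A·d² with d = y − 93.838:
  bottom plate: d = -79.838 mm → contributes +34 258 211 mm⁴
  web plate: d = 49.162 mm → contributes +25 116 700 mm⁴
  top plate: d = 174.16 mm → contributes +42 511 805 mm⁴
Total I = 101 886 715 mm⁴.
Extreme fibre distance c = 184.16 mm; S = I/c = 553 246 mm³.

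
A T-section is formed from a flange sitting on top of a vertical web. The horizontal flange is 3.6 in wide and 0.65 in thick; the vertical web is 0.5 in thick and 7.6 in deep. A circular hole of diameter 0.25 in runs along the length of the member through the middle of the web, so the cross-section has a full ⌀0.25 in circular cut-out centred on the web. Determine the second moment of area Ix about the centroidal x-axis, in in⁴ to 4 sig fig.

Ix ≈ 42.89 in⁴

Treat the section as a set of non-overlapping primitives; coordinates are from the bounding-box lower-left.
Flange: 3.6 × 0.65, A = 2.34 in², y = 7.925 in, Ī = 0.0823875 in⁴.
Web: 0.5 × 7.6, A = 3.8 in², y = 3.8 in, Ī = 18.2907 in⁴.
Hole (subtracted): ⌀0.25, A = 0.0490874 in², y = 3.8 in, Ī = 0.000191748 in⁴.
Centroid: ȳ = ΣA·y / ΣA = 5.38474 in.
Transfer each piece to the centroidal x-axis using Ī + A·d² with d = y − 5.38474:
  flange: d = 2.54026 in → contributes +15.1822 in⁴
  web: d = -1.58474 in → contributes +27.834 in⁴
  hole: d = -1.58474 in → contributes −0.12347 in⁴
Total I = 42.8927 in⁴.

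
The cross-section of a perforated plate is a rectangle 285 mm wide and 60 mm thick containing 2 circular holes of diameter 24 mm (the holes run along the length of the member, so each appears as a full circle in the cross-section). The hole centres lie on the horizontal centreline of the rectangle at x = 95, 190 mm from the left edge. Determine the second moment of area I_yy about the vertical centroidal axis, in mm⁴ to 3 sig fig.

I_yy ≈ 1.14 × 10⁸ mm⁴

Break the section into simple shapes (no overlaps), measuring from the bottom-left corner of the bounding box.
Plate: 285 × 60, A = 17 100 mm², x = 142.5 mm, Ī = 115 745 625 mm⁴.
Hole 1 (subtracted): ⌀24, A = 452.39 mm², x = 95 mm, Ī = 16 286 mm⁴.
Hole 2 (subtracted): ⌀24, A = 452.39 mm², x = 190 mm, Ī = 16 286 mm⁴.
By symmetry the centroid is at mid-width, x̄ = 142.5 mm.
Transfer each piece to the vertical centroidal axis using Ī + A·d² with d = x − 142.5:
  plate: d = 0 mm → contributes +115 745 625 mm⁴
  hole 1: d = -47.5 mm → contributes −1 036 989 mm⁴
  hole 2: d = 47.5 mm → contributes −1 036 989 mm⁴
Total I = 113 671 646 mm⁴.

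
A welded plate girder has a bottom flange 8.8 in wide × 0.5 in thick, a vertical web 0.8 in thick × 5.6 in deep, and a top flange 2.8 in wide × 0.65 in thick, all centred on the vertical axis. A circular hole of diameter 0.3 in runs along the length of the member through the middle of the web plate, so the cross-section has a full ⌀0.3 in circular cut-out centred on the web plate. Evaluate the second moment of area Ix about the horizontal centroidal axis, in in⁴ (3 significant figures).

Ix ≈ 64.9 in⁴

Decompose the section into non-overlapping parts with the origin at the bottom-left of its bounding rectangle.
Bottom plate: 8.8 × 0.5, A = 4.4 in², y = 0.25 in, Ī = 0.091667 in⁴.
Web plate: 0.8 × 5.6, A = 4.48 in², y = 3.3 in, Ī = 11.708 in⁴.
Top plate: 2.8 × 0.65, A = 1.82 in², y = 6.425 in, Ī = 0.064079 in⁴.
Hole (subtracted): ⌀0.3, A = 0.070686 in², y = 3.3 in, Ī = 0.00039761 in⁴.
Centroid: ȳ = ΣA·y / ΣA = 2.5725 in.
Transfer each piece to the horizontal centroidal axis using Ī + A·d² with d = y − 2.5725:
  bottom plate: d = -2.3225 in → contributes +23.826 in⁴
  web plate: d = 0.72747 in → contributes +14.079 in⁴
  top plate: d = 3.8525 in → contributes +27.076 in⁴
  hole: d = 0.72747 in → contributes −0.037805 in⁴
Total I = 64.942 in⁴.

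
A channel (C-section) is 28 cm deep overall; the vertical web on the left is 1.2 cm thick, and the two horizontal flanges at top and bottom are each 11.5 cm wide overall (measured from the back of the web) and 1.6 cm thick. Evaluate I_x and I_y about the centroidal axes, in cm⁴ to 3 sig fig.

I_x ≈ 7950 cm⁴, I_y ≈ 846 cm⁴

Decompose the section into non-overlapping parts with the origin at the bottom-left of its bounding rectangle.
Web: 1.2 × 28, A = 33.6 cm², y = 14 cm, Ī = 2195.2 cm⁴.
Top flange (beyond web): 10.3 × 1.6, A = 16.48 cm², y = 27.2 cm, Ī = 3.5157 cm⁴.
Bottom flange (beyond web): 10.3 × 1.6, A = 16.48 cm², y = 0.8 cm, Ī = 3.5157 cm⁴.
By symmetry the centroid is at mid-height, ȳ = 14 cm.
Transfer each piece to the centroidal x-axis using Ī + A·d² with d = y − 14:
  web: d = 0 cm → contributes +2195.2 cm⁴
  top flange (beyond web): d = 13.2 cm → contributes +2 875 cm⁴
  bottom flange (beyond web): d = -13.2 cm → contributes +2 875 cm⁴
Total I = 7945.2 cm⁴.
For the y-axis: x̄ = 3.4474 cm.
Repeating about the centroidal y-axis gives I_y = 845.54 cm⁴.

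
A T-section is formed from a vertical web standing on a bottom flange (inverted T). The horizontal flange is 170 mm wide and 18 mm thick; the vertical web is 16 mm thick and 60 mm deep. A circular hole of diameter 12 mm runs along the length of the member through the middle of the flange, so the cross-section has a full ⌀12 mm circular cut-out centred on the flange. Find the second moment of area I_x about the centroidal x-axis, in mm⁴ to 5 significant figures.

I_x ≈ 1.4710 × 10⁶ mm⁴

Break the section into simple shapes (no overlaps), measuring from the bottom-left corner of the bounding box.
Flange: 170 × 18, A = 3 060 mm², y = 9 mm, Ī = 82 620 mm⁴.
Web: 16 × 60, A = 960 mm², y = 48 mm, Ī = 288 000 mm⁴.
Hole (subtracted): ⌀12, A = 113.0973 mm², y = 9 mm, Ī = 1017.876 mm⁴.
Centroid: ȳ = ΣA·y / ΣA = 18.58304 mm.
Transfer each piece to the centroidal x-axis using Ī + A·d² with d = y − 18.58304:
  flange: d = -9.583039 mm → contributes +363 634 mm⁴
  web: d = 29.41696 mm → contributes +1 118 743 mm⁴
  hole: d = -9.583039 mm → contributes −11404.13 mm⁴
Total I = 1 470 973 mm⁴.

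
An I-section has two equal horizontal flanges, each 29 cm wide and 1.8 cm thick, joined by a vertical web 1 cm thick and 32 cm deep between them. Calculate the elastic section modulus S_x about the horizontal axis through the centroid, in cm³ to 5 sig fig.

S_x ≈ 1830.1 cm³

Break the section into simple shapes (no overlaps), measuring from the bottom-left corner of the bounding box.
Bottom flange: 29 × 1.8, A = 52.2 cm², y = 0.9 cm, Ī = 14.094 cm⁴.
Web: 1 × 32, A = 32 cm², y = 17.8 cm, Ī = 2730.667 cm⁴.
Top flange: 29 × 1.8, A = 52.2 cm², y = 34.7 cm, Ī = 14.094 cm⁴.
By symmetry the centroid is at mid-height, ȳ = 17.8 cm.
Transfer each piece to the horizontal axis through the centroid using Ī + A·d² with d = y − 17.8:
  bottom flange: d = -16.9 cm → contributes +14922.94 cm⁴
  web: d = 0 cm → contributes +2730.667 cm⁴
  top flange: d = 16.9 cm → contributes +14922.94 cm⁴
Total I = 32576.54 cm⁴.
Extreme fibre distance c = 17.8 cm; S = I/c = 1830.143 cm³.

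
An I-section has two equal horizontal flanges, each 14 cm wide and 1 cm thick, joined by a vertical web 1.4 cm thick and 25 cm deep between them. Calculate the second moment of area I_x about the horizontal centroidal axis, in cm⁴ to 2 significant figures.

Decompose the section into non-overlapping parts with the origin at the bottom-left of its bounding rectangle.
Bottom flange: 14 × 1, A = 14 cm², y = 0.5 cm, Ī = 1.167 cm⁴.
Web: 1.4 × 25, A = 35 cm², y = 13.5 cm, Ī = 1 823 cm⁴.
Top flange: 14 × 1, A = 14 cm², y = 26.5 cm, Ī = 1.167 cm⁴.
By symmetry the centroid is at mid-height, ȳ = 13.5 cm.
Transfer each piece to the horizontal centroidal axis using Ī + A·d² with d = y − 13.5:
  bottom flange: d = -13 cm → contributes +2 367 cm⁴
  web: d = 0 cm → contributes +1 823 cm⁴
  top flange: d = 13 cm → contributes +2 367 cm⁴
Total I = 6 557 cm⁴.

I_x ≈ 6600 cm⁴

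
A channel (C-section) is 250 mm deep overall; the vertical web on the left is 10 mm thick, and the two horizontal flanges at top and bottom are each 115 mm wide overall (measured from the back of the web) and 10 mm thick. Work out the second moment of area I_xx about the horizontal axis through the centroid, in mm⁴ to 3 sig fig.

Split into non-overlapping primitives; take the origin at the lower-left of the bounding box.
Web: 10 × 250, A = 2 500 mm², y = 125 mm, Ī = 13 020 833 mm⁴.
Top flange (beyond web): 105 × 10, A = 1 050 mm², y = 245 mm, Ī = 8 750 mm⁴.
Bottom flange (beyond web): 105 × 10, A = 1 050 mm², y = 5 mm, Ī = 8 750 mm⁴.
By symmetry the centroid is at mid-height, ȳ = 125 mm.
Transfer each piece to the horizontal axis through the centroid using Ī + A·d² with d = y − 125:
  web: d = 0 mm → contributes +13 020 833 mm⁴
  top flange (beyond web): d = 120 mm → contributes +15 128 750 mm⁴
  bottom flange (beyond web): d = -120 mm → contributes +15 128 750 mm⁴
Total I = 43 278 333 mm⁴.

I_xx ≈ 4.33 × 10⁷ mm⁴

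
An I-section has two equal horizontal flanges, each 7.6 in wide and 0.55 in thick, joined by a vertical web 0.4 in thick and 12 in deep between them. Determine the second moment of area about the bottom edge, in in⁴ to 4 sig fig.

I_base ≈ 951.6 in⁴

Treat the section as a set of non-overlapping primitives; coordinates are from the bounding-box lower-left.
Bottom flange: 7.6 × 0.55, A = 4.18 in², y = 0.275 in, Ī = 0.105371 in⁴.
Web: 0.4 × 12, A = 4.8 in², y = 6.55 in, Ī = 57.6 in⁴.
Top flange: 7.6 × 0.55, A = 4.18 in², y = 12.825 in, Ī = 0.105371 in⁴.
Transfer each piece to a horizontal axis along the bottom face using Ī + A·d² with d = y − 0:
  bottom flange: d = 0.275 in → contributes +0.421483 in⁴
  web: d = 6.55 in → contributes +263.532 in⁴
  top flange: d = 12.825 in → contributes +687.634 in⁴
Total I = 951.588 in⁴.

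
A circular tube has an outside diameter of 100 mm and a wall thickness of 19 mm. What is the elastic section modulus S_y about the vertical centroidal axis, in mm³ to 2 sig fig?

Treat the section as a set of non-overlapping primitives; coordinates are from the bounding-box lower-left.
Outer circle: ⌀100, A = 7 854 mm², x = 50 mm, Ī = 4 908 739 mm⁴.
Bore (subtracted): ⌀62, A = 3 019 mm², x = 50 mm, Ī = 725 332 mm⁴.
By symmetry the centroid is at mid-width, x̄ = 50 mm.
All pieces are centred on the vertical centroidal axis, so I = ΣĪ (holes subtracted) = 4 183 407 mm⁴.
Extreme fibre distance c = 50 mm; S = I/c = 83 668 mm³.

S_y ≈ 8.4 × 10⁴ mm³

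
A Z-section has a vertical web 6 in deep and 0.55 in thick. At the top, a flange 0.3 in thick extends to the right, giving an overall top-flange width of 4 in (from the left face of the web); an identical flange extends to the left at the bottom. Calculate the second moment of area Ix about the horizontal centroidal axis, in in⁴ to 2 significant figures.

Decompose the section into non-overlapping parts with the origin at the bottom-left of its bounding rectangle.
Web: 0.55 × 6, A = 3.3 in², y = 3 in, Ī = 9.9 in⁴.
Top flange (beyond web): 3.45 × 0.3, A = 1.035 in², y = 5.85 in, Ī = 0.007763 in⁴.
Bottom flange (beyond web): 3.45 × 0.3, A = 1.035 in², y = 0.15 in, Ī = 0.007763 in⁴.
Centroid: ȳ = ΣA·y / ΣA = 3 in.
Transfer each piece to the horizontal centroidal axis using Ī + A·d² with d = y − 3:
  web: d = 0 in → contributes +9.9 in⁴
  top flange (beyond web): d = 2.85 in → contributes +8.415 in⁴
  bottom flange (beyond web): d = -2.85 in → contributes +8.415 in⁴
Total I = 26.73 in⁴.

Ix ≈ 27 in⁴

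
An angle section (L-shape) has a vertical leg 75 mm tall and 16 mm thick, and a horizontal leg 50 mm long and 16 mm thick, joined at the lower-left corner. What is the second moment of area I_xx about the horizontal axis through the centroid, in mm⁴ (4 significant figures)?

I_xx ≈ 8.999 × 10⁵ mm⁴

Treat the section as a set of non-overlapping primitives; coordinates are from the bounding-box lower-left.
Vertical leg: 16 × 75, A = 1 200 mm², y = 37.5 mm, Ī = 562 500 mm⁴.
Horizontal leg (remainder): 34 × 16, A = 544 mm², y = 8 mm, Ī = 11605.3 mm⁴.
Centroid: ȳ = ΣA·y / ΣA = 28.2982 mm.
Transfer each piece to the horizontal axis through the centroid using Ī + A·d² with d = y − 28.2982:
  vertical leg: d = 9.20183 mm → contributes +664 109 mm⁴
  horizontal leg (remainder): d = -20.2982 mm → contributes +235 742 mm⁴
Total I = 899 850 mm⁴.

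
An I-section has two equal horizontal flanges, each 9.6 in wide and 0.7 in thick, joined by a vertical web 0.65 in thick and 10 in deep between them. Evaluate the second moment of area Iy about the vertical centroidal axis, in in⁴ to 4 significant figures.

Iy ≈ 103.4 in⁴

Break the section into simple shapes (no overlaps), measuring from the bottom-left corner of the bounding box.
Bottom flange: 9.6 × 0.7, A = 6.72 in², x = 4.8 in, Ī = 51.6096 in⁴.
Web: 0.65 × 10, A = 6.5 in², x = 4.8 in, Ī = 0.228854 in⁴.
Top flange: 9.6 × 0.7, A = 6.72 in², x = 4.8 in, Ī = 51.6096 in⁴.
By symmetry the centroid is at mid-width, x̄ = 4.8 in.
All pieces are centred on the vertical centroidal axis, so I = ΣĪ = 103.448 in⁴.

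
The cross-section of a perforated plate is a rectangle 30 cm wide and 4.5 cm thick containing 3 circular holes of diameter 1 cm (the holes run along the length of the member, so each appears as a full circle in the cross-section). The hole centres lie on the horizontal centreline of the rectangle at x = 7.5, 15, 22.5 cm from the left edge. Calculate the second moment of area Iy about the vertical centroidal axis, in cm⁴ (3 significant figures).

Split into non-overlapping primitives; take the origin at the lower-left of the bounding box.
Plate: 30 × 4.5, A = 135 cm², x = 15 cm, Ī = 10 125 cm⁴.
Hole 1 (subtracted): ⌀1, A = 0.7854 cm², x = 7.5 cm, Ī = 0.049087 cm⁴.
Hole 2 (subtracted): ⌀1, A = 0.7854 cm², x = 15 cm, Ī = 0.049087 cm⁴.
Hole 3 (subtracted): ⌀1, A = 0.7854 cm², x = 22.5 cm, Ī = 0.049087 cm⁴.
By symmetry the centroid is at mid-width, x̄ = 15 cm.
Transfer each piece to the vertical centroidal axis using Ī + A·d² with d = x − 15:
  plate: d = 0 cm → contributes +10 125 cm⁴
  hole 1: d = -7.5 cm → contributes −44.228 cm⁴
  hole 2: d = 0 cm → contributes −0.049087 cm⁴
  hole 3: d = 7.5 cm → contributes −44.228 cm⁴
Total I = 10 036 cm⁴.

Iy ≈ 1.00 × 10⁴ cm⁴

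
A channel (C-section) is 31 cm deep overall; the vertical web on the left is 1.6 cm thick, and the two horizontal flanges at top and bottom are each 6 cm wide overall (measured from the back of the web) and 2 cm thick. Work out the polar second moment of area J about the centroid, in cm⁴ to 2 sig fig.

Treat the section as a set of non-overlapping primitives; coordinates are from the bounding-box lower-left.
Web: 1.6 × 31, A = 49.6 cm², y = 15.5 cm, Ī = 3 972 cm⁴.
Top flange (beyond web): 4.4 × 2, A = 8.8 cm², y = 30 cm, Ī = 2.933 cm⁴.
Bottom flange (beyond web): 4.4 × 2, A = 8.8 cm², y = 1 cm, Ī = 2.933 cm⁴.
By symmetry the centroid is at mid-height, ȳ = 15.5 cm.
Transfer each piece to the centroidal x-axis using Ī + A·d² with d = y − 15.5:
  web: d = 0 cm → contributes +3 972 cm⁴
  top flange (beyond web): d = 14.5 cm → contributes +1 853 cm⁴
  bottom flange (beyond web): d = -14.5 cm → contributes +1 853 cm⁴
Total I = 7 678 cm⁴.
For the y-axis: x̄ = 1.586 cm.
Repeating about the centroidal y-axis gives I_y = 155.9 cm⁴.
Polar second moment: J = I_x + I_y = 7 834 cm⁴.

J ≈ 7800 cm⁴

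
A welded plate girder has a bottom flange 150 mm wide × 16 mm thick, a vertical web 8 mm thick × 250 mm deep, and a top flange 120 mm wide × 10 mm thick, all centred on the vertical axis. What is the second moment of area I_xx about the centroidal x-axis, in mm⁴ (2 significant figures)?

I_xx ≈ 6.8 × 10⁷ mm⁴

Break the section into simple shapes (no overlaps), measuring from the bottom-left corner of the bounding box.
Bottom plate: 150 × 16, A = 2 400 mm², y = 8 mm, Ī = 51 200 mm⁴.
Web plate: 8 × 250, A = 2 000 mm², y = 141 mm, Ī = 10 416 667 mm⁴.
Top plate: 120 × 10, A = 1 200 mm², y = 271 mm, Ī = 10 000 mm⁴.
Centroid: ȳ = ΣA·y / ΣA = 111.9 mm.
Transfer each piece to the centroidal x-axis using Ī + A·d² with d = y − 111.9:
  bottom plate: d = -103.9 mm → contributes +25 938 335 mm⁴
  web plate: d = 29.14 mm → contributes +12 115 279 mm⁴
  top plate: d = 159.1 mm → contributes +30 401 739 mm⁴
Total I = 68 455 352 mm⁴.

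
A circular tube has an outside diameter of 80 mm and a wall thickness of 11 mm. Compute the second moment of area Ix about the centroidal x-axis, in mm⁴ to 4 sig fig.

Ix ≈ 1.455 × 10⁶ mm⁴

Decompose the section into non-overlapping parts with the origin at the bottom-left of its bounding rectangle.
Outer circle: ⌀80, A = 5026.55 mm², y = 40 mm, Ī = 2 010 619 mm⁴.
Bore (subtracted): ⌀58, A = 2642.08 mm², y = 40 mm, Ī = 555 497 mm⁴.
By symmetry the centroid is at mid-height, ȳ = 40 mm.
All pieces are centred on the centroidal x-axis, so I = ΣĪ (holes subtracted) = 1 455 122 mm⁴.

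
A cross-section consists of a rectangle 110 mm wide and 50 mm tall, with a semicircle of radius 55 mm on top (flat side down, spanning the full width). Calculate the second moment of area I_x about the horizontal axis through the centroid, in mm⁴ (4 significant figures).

Split into non-overlapping primitives; take the origin at the lower-left of the bounding box.
Rectangular body: 110 × 50, A = 5 500 mm², y = 25 mm, Ī = 1 145 833 mm⁴.
Semicircular cap: semicircle r = 55, A = 4751.66 mm², y = 73.3427 mm, Ī = 1 004 345 mm⁴.
Centroid: ȳ = ΣA·y / ΣA = 47.4069 mm.
Transfer each piece to the horizontal axis through the centroid using Ī + A·d² with d = y − 47.4069:
  rectangular body: d = -22.4069 mm → contributes +3 907 220 mm⁴
  semicircular cap: d = 25.9358 mm → contributes +4 200 623 mm⁴
Total I = 8 107 843 mm⁴.

I_x ≈ 8.108 × 10⁶ mm⁴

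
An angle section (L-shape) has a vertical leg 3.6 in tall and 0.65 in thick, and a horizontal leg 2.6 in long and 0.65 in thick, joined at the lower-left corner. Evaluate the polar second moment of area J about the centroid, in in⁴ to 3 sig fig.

J ≈ 6.23 in⁴

Split into non-overlapping primitives; take the origin at the lower-left of the bounding box.
Vertical leg: 0.65 × 3.6, A = 2.34 in², y = 1.8 in, Ī = 2.5272 in⁴.
Horizontal leg (remainder): 1.95 × 0.65, A = 1.2675 in², y = 0.325 in, Ī = 0.044627 in⁴.
Centroid: ȳ = ΣA·y / ΣA = 1.2818 in.
Transfer each piece to the centroidal x-axis using Ī + A·d² with d = y − 1.2818:
  vertical leg: d = 0.51824 in → contributes +3.1557 in⁴
  horizontal leg (remainder): d = -0.95676 in → contributes +1.2049 in⁴
Total I = 4.3605 in⁴.
For the y-axis: x̄ = 0.78176 in.
Repeating about the centroidal y-axis gives I_y = 1.8735 in⁴.
Polar second moment: J = I_x + I_y = 6.234 in⁴.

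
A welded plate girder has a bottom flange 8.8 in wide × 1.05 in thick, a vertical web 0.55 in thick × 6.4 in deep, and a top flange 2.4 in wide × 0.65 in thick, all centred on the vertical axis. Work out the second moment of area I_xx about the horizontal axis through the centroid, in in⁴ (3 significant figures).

Split into non-overlapping primitives; take the origin at the lower-left of the bounding box.
Bottom plate: 8.8 × 1.05, A = 9.24 in², y = 0.525 in, Ī = 0.84893 in⁴.
Web plate: 0.55 × 6.4, A = 3.52 in², y = 4.25 in, Ī = 12.015 in⁴.
Top plate: 2.4 × 0.65, A = 1.56 in², y = 7.775 in, Ī = 0.054925 in⁴.
Centroid: ȳ = ΣA·y / ΣA = 2.2304 in.
Transfer each piece to the horizontal axis through the centroid using Ī + A·d² with d = y − 2.2304:
  bottom plate: d = -1.7054 in → contributes +27.724 in⁴
  web plate: d = 2.0196 in → contributes +26.372 in⁴
  top plate: d = 5.5446 in → contributes +48.013 in⁴
Total I = 102.11 in⁴.

I_xx ≈ 102 in⁴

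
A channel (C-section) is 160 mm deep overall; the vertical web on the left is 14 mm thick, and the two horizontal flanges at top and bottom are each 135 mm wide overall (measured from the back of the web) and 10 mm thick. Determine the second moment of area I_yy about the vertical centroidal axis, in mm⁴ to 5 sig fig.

Decompose the section into non-overlapping parts with the origin at the bottom-left of its bounding rectangle.
Web: 14 × 160, A = 2 240 mm², x = 7 mm, Ī = 36586.67 mm⁴.
Top flange (beyond web): 121 × 10, A = 1 210 mm², x = 74.5 mm, Ī = 1 476 301 mm⁴.
Bottom flange (beyond web): 121 × 10, A = 1 210 mm², x = 74.5 mm, Ī = 1 476 301 mm⁴.
Centroid: x̄ = ΣA·x / ΣA = 42.05365 mm.
Transfer each piece to the vertical centroidal axis using Ī + A·d² with d = x − 42.05365:
  web: d = -35.05365 mm → contributes +2 789 005 mm⁴
  top flange (beyond web): d = 32.44635 mm → contributes +2 750 147 mm⁴
  bottom flange (beyond web): d = 32.44635 mm → contributes +2 750 147 mm⁴
Total I = 8 289 300 mm⁴.

I_yy ≈ 8.2893 × 10⁶ mm⁴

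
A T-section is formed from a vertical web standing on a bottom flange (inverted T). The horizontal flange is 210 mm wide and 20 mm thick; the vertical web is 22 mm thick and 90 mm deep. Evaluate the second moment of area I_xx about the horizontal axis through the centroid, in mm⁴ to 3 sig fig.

Break the section into simple shapes (no overlaps), measuring from the bottom-left corner of the bounding box.
Flange: 210 × 20, A = 4 200 mm², y = 10 mm, Ī = 140 000 mm⁴.
Web: 22 × 90, A = 1 980 mm², y = 65 mm, Ī = 1 336 500 mm⁴.
Centroid: ȳ = ΣA·y / ΣA = 27.621 mm.
Transfer each piece to the horizontal axis through the centroid using Ī + A·d² with d = y − 27.621:
  flange: d = -17.621 mm → contributes +1 444 152 mm⁴
  web: d = 37.379 mm → contributes +4 102 882 mm⁴
Total I = 5 547 034 mm⁴.

I_xx ≈ 5.55 × 10⁶ mm⁴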